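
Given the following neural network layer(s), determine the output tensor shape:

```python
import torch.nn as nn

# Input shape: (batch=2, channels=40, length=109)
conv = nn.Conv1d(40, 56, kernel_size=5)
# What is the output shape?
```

Input: (2, 40, 109) -> Output: (2, 56, 105)

Answer: (2, 56, 105)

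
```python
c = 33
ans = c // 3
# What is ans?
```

Trace:
`c = 33` → c = 33
`ans = c // 3` → ans = 11
So ans = 11

Answer: 11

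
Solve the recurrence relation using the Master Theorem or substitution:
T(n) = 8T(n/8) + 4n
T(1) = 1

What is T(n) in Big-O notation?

By Master Theorem: a=8, b=8, f(n)=4n. Since log_8(8) = 1 and f(n) = Θ(n^1), Case 2 applies. T(n) = O(n log n).

Answer: O(n log n)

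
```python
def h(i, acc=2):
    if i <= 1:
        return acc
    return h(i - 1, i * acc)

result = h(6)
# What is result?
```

Accumulator trace (n, acc): (6, 2) -> (5, 12) -> (4, 60) -> (3, 240) -> (2, 720) -> (1, 1440) -> return 1440

Answer: 1440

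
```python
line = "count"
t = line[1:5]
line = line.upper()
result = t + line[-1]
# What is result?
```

Trace:
`line = "count"` → line = 'count'
`t = line[1:5]` → t = 'ount'
`line = line.upper()` → line = 'COUNT'
`result = t + line[-1]` → result = 'ountT'
So result = 'ountT'

Answer: 'ountT'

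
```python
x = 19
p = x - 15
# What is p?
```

Trace:
`x = 19` → x = 19
`p = x - 15` → p = 4
So p = 4

Answer: 4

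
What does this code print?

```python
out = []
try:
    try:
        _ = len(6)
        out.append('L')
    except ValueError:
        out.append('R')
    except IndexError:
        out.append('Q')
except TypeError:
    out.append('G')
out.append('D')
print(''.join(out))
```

Execution trace: 'G' (outer except TypeError) → 'D' (after the try/except). Output: GD

Answer: GD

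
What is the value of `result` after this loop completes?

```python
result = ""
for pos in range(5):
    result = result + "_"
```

Repeat '_' 5 times
`result` takes the values: "" → "_" → "__" → "___" → "____" → "_____"

Answer: "_____"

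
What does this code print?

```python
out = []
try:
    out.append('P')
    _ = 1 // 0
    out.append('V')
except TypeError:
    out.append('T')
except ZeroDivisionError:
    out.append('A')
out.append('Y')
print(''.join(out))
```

Execution trace: 'P' (try body) → 'A' (except ZeroDivisionError) → 'Y' (after the try/except). Output: PAY

Answer: PAY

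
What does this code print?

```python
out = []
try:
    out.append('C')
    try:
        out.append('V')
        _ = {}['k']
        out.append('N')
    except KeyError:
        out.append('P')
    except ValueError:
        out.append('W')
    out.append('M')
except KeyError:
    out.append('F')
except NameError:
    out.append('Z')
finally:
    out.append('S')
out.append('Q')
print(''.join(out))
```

Execution trace: 'C' (try body) → 'V' (inner try body) → 'P' (inner except KeyError) → 'M' (try body, no exception) → 'S' (finally) → 'Q' (after the try/except). Output: CVPMSQ

Answer: CVPMSQ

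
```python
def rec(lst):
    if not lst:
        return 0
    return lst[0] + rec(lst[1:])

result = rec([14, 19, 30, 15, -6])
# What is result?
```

14 + 19 + 30 + 15 + (-6) + 0 = 72

Answer: 72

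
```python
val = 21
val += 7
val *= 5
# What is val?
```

Trace:
`val = 21` → val = 21
`val += 7` → val = 28
`val *= 5` → val = 140
So val = 140

Answer: 140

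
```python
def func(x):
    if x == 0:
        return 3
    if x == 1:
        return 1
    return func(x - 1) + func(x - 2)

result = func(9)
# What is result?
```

Build up from base cases: func(0)=3, func(1)=1, func(2)=4, func(3)=5, func(4)=9, func(5)=14, func(6)=23, ..., func(9)=97

Answer: 97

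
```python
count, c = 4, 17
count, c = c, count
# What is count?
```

Trace:
`count, c = 4, 17` → count = 4; c = 17
`count, c = c, count` → count = 17; c = 4
So count = 17

Answer: 17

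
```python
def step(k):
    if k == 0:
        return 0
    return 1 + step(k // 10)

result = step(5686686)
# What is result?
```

Count of digits of 5686686: 7

Answer: 7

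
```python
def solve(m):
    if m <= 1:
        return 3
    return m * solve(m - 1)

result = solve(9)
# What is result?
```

solve(9) = 9 * 8 * 7 * 6 * 5 * 4 * 3 * 2 * 3 = 1088640

Answer: 1088640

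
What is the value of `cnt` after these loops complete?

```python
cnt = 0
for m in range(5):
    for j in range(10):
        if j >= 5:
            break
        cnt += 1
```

Inner breaks at 5, outer runs 5 times
`cnt` takes the values: 0 → 1 → 2 → 3 → 4 → 5 → 6 → 7 → 8 → 9 → 10 → 11 → 12 → 13 → 14 → 15 → 16 → 17 → 18 → 19 → 20 → 21 → 22 → 23 → 24 → 25

Answer: 25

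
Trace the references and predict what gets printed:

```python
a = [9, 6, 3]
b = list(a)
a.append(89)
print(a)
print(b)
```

Key concept: list() constructor creates copy.
Step by step:
`a = [9, 6, 3]` → a = [9, 6, 3]
`b = list(a)` → b = [9, 6, 3]
`a.append(89)` → a = [9, 6, 3, 89]
`print(a)` → prints [9, 6, 3, 89]
`print(b)` → prints [9, 6, 3]

Answer:
[9, 6, 3, 89]
[9, 6, 3]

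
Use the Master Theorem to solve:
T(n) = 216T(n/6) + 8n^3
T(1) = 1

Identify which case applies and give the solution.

a=216, b=6, f(n)=8n^3. log_6(216) = 3. Since c=3 = 3, Case 2 applies: T(n) = Θ(n^log_b(a) · log n) = O(n^3 log n).

Answer: O(n^3 log n) - Case 2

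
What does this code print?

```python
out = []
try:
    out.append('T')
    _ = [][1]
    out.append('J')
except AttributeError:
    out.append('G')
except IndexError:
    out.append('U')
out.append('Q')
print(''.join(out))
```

Execution trace: 'T' (try body) → 'U' (except IndexError) → 'Q' (after the try/except). Output: TUQ

Answer: TUQ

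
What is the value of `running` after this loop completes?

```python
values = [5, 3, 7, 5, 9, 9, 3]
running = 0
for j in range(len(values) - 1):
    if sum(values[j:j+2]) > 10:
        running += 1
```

Count windows with sum > 10
`running` takes the values: 0 → 1 → 2 → 3 → 4

Answer: 4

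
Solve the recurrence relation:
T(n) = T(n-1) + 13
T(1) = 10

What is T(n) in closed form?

Unrolling: T(n) = T(1) + 13·(n-1) = 10 + 13(n-1) = 13n - 3.

Answer: T(n) = 13n - 3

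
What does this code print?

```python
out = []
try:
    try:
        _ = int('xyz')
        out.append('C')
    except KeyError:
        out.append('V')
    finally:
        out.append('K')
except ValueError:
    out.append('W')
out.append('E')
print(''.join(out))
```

Execution trace: 'K' (finally) → 'W' (outer except ValueError) → 'E' (after the try/except). Output: KWE

Answer: KWE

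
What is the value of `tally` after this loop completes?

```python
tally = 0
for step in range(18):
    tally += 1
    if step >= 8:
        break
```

Loop breaks when step reaches 8, tally is 9
`tally` takes the values: 0 → 1 → 2 → 3 → 4 → 5 → 6 → 7 → 8 → 9

Answer: 9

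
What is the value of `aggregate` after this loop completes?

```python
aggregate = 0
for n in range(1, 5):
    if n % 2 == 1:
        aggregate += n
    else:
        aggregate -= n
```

Add odd, subtract even
`aggregate` takes the values: 0 → 1 → -1 → 2 → -2

Answer: -2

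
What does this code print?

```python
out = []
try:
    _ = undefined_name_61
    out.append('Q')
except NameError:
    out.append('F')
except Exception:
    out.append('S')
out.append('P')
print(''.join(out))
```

Execution trace: 'F' (except NameError) → 'P' (after the try/except). Output: FP

Answer: FP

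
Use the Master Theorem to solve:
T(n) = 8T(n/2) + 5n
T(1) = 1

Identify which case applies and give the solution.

a=8, b=2, f(n)=5n. log_2(8) = 3. Since c=1 < 3, Case 1 applies: T(n) = Θ(n^log_b(a)) = O(n^3).

Answer: O(n^3) - Case 1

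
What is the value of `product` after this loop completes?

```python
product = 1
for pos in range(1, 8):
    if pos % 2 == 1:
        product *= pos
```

Product of odd numbers 1 to 7
`product` takes the values: 1 → 3 → 15 → 105

Answer: 105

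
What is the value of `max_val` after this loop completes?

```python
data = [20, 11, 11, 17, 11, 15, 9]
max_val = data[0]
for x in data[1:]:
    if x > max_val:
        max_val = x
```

Maximum of [20, 11, 11, 17, 11, 15, 9]
`max_val` takes the values: 20

Answer: 20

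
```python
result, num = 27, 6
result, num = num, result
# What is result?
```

Trace:
`result, num = 27, 6` → result = 27; num = 6
`result, num = num, result` → result = 6; num = 27
So result = 6

Answer: 6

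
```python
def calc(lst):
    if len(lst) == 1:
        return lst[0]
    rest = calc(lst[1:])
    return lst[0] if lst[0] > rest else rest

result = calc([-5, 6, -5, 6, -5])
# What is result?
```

Recursive max over [-5, 6, -5, 6, -5] = 6

Answer: 6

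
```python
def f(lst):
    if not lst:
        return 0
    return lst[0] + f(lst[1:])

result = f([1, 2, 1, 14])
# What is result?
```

1 + 2 + 1 + 14 + 0 = 18

Answer: 18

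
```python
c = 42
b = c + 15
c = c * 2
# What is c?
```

Trace:
`c = 42` → c = 42
`b = c + 15` → b = 57
`c = c * 2` → c = 84
So c = 84

Answer: 84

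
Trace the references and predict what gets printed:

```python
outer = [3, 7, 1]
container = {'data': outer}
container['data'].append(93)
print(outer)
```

Key concept: dict holds reference to list.
Step by step:
`outer = [3, 7, 1]` → outer = [3, 7, 1]
`container = {'data': outer}` → container = {'data': [3, 7, 1]}
`container['data'].append(93)` → outer = [3, 7, 1, 93]; container = {'data': [3, 7, 1, 93]}
`print(outer)` → prints [3, 7, 1, 93]

Answer: [3, 7, 1, 93]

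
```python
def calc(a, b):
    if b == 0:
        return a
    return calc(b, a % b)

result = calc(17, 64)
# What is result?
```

calc(17, 64) -> calc(64, 17) -> calc(17, 13) -> calc(13, 4) -> calc(4, 1) -> calc(1, 0) -> 1

Answer: 1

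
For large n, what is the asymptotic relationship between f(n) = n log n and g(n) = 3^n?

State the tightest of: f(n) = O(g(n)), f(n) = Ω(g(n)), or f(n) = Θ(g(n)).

n log n vs 3^n: f(n) = O(g(n)) but not Ω(g(n)) — 3^n grows strictly faster than n log n.

Answer: f(n) = O(g(n)) but not Ω(g(n)) — 3^n grows strictly faster than n log n.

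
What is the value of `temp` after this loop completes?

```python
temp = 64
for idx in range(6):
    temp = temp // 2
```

Halve 6 times: 64 // 2^6 = 1
`temp` takes the values: 64 → 32 → 16 → 8 → 4 → 2 → 1

Answer: 1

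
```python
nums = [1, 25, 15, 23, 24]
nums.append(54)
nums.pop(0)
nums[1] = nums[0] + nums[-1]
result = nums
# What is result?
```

Trace:
`nums = [1, 25, 15, 23, 24]` → nums = [1, 25, 15, 23, 24]
`nums.append(54)` → nums = [1, 25, 15, 23, 24, 54]
`nums.pop(0)` → nums = [25, 15, 23, 24, 54]
`nums[1] = nums[0] + nums[-1]` → nums = [25, 79, 23, 24, 54]
`result = nums` → result = [25, 79, 23, 24, 54]
So result = [25, 79, 23, 24, 54]

Answer: [25, 79, 23, 24, 54]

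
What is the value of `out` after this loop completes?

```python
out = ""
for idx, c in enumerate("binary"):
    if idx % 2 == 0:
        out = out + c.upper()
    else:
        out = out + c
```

Uppercase even positions in 'binary'
`out` takes the values: "" → "B" → "Bi" → "BiN" → "BiNa" → "BiNaR" → "BiNaRy"

Answer: "BiNaRy"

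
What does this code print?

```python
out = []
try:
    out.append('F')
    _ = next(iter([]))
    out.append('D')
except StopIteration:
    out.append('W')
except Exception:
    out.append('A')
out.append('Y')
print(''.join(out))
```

Execution trace: 'F' (try body) → 'W' (except StopIteration) → 'Y' (after the try/except). Output: FWY

Answer: FWY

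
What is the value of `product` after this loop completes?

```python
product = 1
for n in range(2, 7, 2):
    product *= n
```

Product of even numbers 2 to 6
`product` takes the values: 1 → 2 → 8 → 48

Answer: 48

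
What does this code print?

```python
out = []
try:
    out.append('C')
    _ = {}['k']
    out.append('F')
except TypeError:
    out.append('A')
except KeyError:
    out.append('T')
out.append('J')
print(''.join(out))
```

Execution trace: 'C' (try body) → 'T' (except KeyError) → 'J' (after the try/except). Output: CTJ

Answer: CTJ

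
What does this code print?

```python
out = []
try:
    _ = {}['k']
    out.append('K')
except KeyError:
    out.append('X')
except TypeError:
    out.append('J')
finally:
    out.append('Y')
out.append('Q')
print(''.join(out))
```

Execution trace: 'X' (except KeyError) → 'Y' (finally) → 'Q' (after the try/except). Output: XYQ

Answer: XYQ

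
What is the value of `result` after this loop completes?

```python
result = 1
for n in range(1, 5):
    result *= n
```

4! = 24
`result` takes the values: 1 → 2 → 6 → 24

Answer: 24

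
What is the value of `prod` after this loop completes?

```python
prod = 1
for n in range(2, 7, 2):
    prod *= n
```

Product of even numbers 2 to 6
`prod` takes the values: 1 → 2 → 8 → 48

Answer: 48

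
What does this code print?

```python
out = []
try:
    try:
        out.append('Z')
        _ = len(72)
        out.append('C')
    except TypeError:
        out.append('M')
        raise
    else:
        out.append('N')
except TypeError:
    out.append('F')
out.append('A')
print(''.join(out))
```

Execution trace: 'Z' (inner try body) → 'M' (inner except TypeError) → 'F' (outer except TypeError) → 'A' (after the try/except). Output: ZMFA

Answer: ZMFA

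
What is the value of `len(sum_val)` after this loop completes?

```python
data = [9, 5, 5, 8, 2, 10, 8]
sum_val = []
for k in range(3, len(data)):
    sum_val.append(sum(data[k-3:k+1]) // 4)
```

Number of 4-element averages
`sum_val` takes the values: [] → [6] → [6, 5] → [6, 5, 6] → [6, 5, 6, 7]
So `len(sum_val)` = 4

Answer: 4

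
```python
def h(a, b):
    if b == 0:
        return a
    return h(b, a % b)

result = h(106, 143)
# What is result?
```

h(106, 143) -> h(143, 106) -> h(106, 37) -> h(37, 32) -> h(32, 5) -> h(5, 2) -> h(2, 1) -> h(1, 0) -> 1

Answer: 1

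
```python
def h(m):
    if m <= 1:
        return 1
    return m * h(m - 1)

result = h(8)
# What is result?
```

h(8) = 8 * 7 * 6 * 5 * 4 * 3 * 2 * 1 = 40320

Answer: 40320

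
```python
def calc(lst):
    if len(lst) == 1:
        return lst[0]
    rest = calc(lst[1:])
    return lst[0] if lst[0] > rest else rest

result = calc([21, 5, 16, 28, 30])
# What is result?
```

Recursive max over [21, 5, 16, 28, 30] = 30

Answer: 30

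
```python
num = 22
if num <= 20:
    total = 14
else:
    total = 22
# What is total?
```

Trace:
`num = 22` → num = 22
`if num <= 20: ...` → num <= 20 is False, take else branch → total = 22
So total = 22

Answer: 22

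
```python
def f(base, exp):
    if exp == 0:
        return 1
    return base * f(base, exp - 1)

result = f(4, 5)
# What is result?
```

f(4, 5) = 4 * 4 * 4 * 4 * 4 = 1024

Answer: 1024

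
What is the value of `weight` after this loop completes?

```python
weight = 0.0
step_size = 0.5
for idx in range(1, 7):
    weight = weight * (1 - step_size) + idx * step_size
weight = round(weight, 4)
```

Moving average with lr=0.5
`weight` takes the values: 0.0 → 0.5 → 1.25 → 2.125 → 3.0625 → 4.03125 → 5.015625 → 5.0156

Answer: 5.0156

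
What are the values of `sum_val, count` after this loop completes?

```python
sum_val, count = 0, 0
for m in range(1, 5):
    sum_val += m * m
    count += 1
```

Sum of squares and count
`sum_val, count` takes the values: (0, 0) → (1, 0) → (1, 1) → (5, 1) → (5, 2) → (14, 2) → (14, 3) → (30, 3) → (30, 4)

Answer: 30, 4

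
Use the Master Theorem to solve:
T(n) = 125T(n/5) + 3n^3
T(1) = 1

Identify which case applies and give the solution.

a=125, b=5, f(n)=3n^3. log_5(125) = 3. Since c=3 = 3, Case 2 applies: T(n) = Θ(n^log_b(a) · log n) = O(n^3 log n).

Answer: O(n^3 log n) - Case 2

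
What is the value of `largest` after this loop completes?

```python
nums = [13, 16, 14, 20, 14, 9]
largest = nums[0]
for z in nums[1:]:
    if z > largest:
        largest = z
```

Maximum of [13, 16, 14, 20, 14, 9]
`largest` takes the values: 13 → 16 → 20

Answer: 20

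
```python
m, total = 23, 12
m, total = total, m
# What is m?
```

Trace:
`m, total = 23, 12` → m = 23; total = 12
`m, total = total, m` → m = 12; total = 23
So m = 12

Answer: 12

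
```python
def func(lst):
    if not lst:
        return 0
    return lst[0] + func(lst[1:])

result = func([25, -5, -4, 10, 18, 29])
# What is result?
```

25 + (-5) + (-4) + 10 + 18 + 29 + 0 = 73

Answer: 73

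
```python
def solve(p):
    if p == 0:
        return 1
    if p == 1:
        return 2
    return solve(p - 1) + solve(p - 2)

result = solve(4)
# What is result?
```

Build up from base cases: solve(0)=1, solve(1)=2, solve(2)=3, solve(3)=5, solve(4)=8

Answer: 8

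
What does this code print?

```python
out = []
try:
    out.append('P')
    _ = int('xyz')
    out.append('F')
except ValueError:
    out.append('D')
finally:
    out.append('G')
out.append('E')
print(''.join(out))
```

Execution trace: 'P' (try body) → 'D' (except ValueError) → 'G' (finally) → 'E' (after the try/except). Output: PDGE

Answer: PDGE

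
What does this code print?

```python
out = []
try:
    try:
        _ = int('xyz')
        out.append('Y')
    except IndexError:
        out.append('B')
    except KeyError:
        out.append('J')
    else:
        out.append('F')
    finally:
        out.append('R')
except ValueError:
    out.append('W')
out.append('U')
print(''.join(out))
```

Execution trace: 'R' (finally) → 'W' (outer except ValueError) → 'U' (after the try/except). Output: RWU

Answer: RWU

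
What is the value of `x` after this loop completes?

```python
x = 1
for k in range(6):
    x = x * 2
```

Multiply by 2, 6 times: 1 * 2^6 = 64
`x` takes the values: 1 → 2 → 4 → 8 → 16 → 32 → 64

Answer: 64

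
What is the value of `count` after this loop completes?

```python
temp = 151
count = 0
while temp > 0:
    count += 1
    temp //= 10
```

Count digits by repeated division by 10
`count` takes the values: 0 → 1 → 2 → 3

Answer: 3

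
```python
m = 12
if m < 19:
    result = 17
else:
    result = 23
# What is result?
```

Trace:
`m = 12` → m = 12
`if m < 19: ...` → m < 19 is True → result = 17
So result = 17

Answer: 17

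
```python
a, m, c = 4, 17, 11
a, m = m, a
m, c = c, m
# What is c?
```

Trace:
`a, m, c = 4, 17, 11` → a = 4; m = 17; c = 11
`a, m = m, a` → a = 17; m = 4
`m, c = c, m` → m = 11; c = 4
So c = 4

Answer: 4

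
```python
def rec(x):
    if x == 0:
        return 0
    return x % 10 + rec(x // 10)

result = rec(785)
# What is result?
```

Sum of digits of 785: 5 + 8 + 7 = 20

Answer: 20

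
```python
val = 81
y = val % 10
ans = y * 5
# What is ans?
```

Trace:
`val = 81` → val = 81
`y = val % 10` → y = 1
`ans = y * 5` → ans = 5
So ans = 5

Answer: 5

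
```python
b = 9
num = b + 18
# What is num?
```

Trace:
`b = 9` → b = 9
`num = b + 18` → num = 27
So num = 27

Answer: 27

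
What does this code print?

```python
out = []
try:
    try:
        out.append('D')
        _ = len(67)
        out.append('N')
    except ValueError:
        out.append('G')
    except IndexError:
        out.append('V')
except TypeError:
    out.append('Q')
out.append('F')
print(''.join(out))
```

Execution trace: 'D' (try body) → 'Q' (outer except TypeError) → 'F' (after the try/except). Output: DQF

Answer: DQF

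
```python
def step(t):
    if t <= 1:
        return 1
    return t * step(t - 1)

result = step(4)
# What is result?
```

step(4) = 4 * 3 * 2 * 1 = 24

Answer: 24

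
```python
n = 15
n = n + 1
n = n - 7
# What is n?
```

Trace:
`n = 15` → n = 15
`n = n + 1` → n = 16
`n = n - 7` → n = 9
So n = 9

Answer: 9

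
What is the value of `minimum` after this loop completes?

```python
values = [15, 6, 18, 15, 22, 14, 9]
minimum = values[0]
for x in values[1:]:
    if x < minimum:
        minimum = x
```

Minimum of [15, 6, 18, 15, 22, 14, 9]
`minimum` takes the values: 15 → 6

Answer: 6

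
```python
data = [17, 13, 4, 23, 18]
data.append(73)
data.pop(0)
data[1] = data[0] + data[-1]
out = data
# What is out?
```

Trace:
`data = [17, 13, 4, 23, 18]` → data = [17, 13, 4, 23, 18]
`data.append(73)` → data = [17, 13, 4, 23, 18, 73]
`data.pop(0)` → data = [13, 4, 23, 18, 73]
`data[1] = data[0] + data[-1]` → data = [13, 86, 23, 18, 73]
`out = data` → out = [13, 86, 23, 18, 73]
So out = [13, 86, 23, 18, 73]

Answer: [13, 86, 23, 18, 73]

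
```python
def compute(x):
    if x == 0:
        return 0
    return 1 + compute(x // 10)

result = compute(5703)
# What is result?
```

Count of digits of 5703: 4

Answer: 4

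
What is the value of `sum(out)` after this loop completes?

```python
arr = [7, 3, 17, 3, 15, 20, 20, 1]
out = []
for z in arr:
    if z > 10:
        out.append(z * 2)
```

Sum of doubled values > 10
`out` takes the values: [] → [34] → [34, 30] → [34, 30, 40] → [34, 30, 40, 40]
So `sum(out)` = 144

Answer: 144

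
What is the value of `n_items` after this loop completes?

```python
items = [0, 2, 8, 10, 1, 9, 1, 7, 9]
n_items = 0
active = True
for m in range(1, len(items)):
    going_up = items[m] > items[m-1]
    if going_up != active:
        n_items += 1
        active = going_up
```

Count direction changes in [0, 2, 8, 10, 1, 9, 1, 7, 9]
`n_items` takes the values: 0 → 1 → 2 → 3 → 4

Answer: 4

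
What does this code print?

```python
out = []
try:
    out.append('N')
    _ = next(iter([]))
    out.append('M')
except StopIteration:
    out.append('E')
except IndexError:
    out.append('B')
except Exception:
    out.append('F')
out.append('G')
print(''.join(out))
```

Execution trace: 'N' (try body) → 'E' (except StopIteration) → 'G' (after the try/except). Output: NEG

Answer: NEG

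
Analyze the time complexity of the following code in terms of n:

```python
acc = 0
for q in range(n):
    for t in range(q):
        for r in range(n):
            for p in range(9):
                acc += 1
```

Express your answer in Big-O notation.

Each loop level contributes: n × n × n × 1. Multiplying the contributions gives O(n^3).

Answer: O(n^3)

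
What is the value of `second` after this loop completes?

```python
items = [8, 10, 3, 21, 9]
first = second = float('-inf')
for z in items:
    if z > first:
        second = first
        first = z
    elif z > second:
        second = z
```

Second largest (with repeats) in [8, 10, 3, 21, 9]
`second` takes the values: -inf → 8 → 10

Answer: 10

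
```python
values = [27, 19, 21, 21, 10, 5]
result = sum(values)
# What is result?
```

Trace:
`values = [27, 19, 21, 21, 10, 5]` → values = [27, 19, 21, 21, 10, 5]
`result = sum(values)` → result = 103
So result = 103

Answer: 103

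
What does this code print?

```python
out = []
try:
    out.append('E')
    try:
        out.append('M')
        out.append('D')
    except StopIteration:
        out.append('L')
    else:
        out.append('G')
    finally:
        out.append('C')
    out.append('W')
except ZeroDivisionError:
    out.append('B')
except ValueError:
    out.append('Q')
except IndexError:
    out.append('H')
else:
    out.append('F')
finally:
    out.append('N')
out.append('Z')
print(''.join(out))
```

Execution trace: 'E' (try body) → 'M' (inner try body) → 'D' (inner try body, no exception) → 'G' (inner else) → 'C' (inner finally) → 'W' (try body, no exception) → 'F' (else) → 'N' (finally) → 'Z' (after the try/except). Output: EMDGCWFNZ

Answer: EMDGCWFNZ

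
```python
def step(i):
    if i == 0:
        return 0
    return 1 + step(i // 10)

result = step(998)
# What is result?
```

Count of digits of 998: 3

Answer: 3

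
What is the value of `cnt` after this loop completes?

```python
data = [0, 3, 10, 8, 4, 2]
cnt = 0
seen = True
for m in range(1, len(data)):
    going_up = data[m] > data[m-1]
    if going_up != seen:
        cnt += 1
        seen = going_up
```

Count direction changes in [0, 3, 10, 8, 4, 2]
`cnt` takes the values: 0 → 1

Answer: 1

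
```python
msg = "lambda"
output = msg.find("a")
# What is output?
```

Trace:
`msg = "lambda"` → msg = 'lambda'
`output = msg.find("a")` → output = 1
So output = 1

Answer: 1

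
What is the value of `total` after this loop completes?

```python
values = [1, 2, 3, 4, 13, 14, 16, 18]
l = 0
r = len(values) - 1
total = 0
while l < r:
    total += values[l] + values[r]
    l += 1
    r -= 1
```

Sum of pairs from ends
`total` takes the values: 0 → 19 → 37 → 54 → 71

Answer: 71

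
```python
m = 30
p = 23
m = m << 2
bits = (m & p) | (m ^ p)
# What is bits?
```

Trace:
`m = 30` → m = 30
`p = 23` → p = 23
`m = m << 2` → m = 120
`bits = (m & p) | (m ^ p)` → bits = 127
So bits = 127

Answer: 127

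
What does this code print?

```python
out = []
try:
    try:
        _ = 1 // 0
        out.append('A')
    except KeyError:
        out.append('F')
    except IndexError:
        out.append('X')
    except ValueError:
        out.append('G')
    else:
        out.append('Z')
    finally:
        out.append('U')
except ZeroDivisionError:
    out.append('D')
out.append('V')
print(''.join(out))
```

Execution trace: 'U' (finally) → 'D' (outer except ZeroDivisionError) → 'V' (after the try/except). Output: UDV

Answer: UDV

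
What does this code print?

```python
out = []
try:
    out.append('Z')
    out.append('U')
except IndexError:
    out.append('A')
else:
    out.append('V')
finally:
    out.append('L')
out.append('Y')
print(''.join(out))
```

Execution trace: 'Z' (try body) → 'U' (try body, no exception) → 'V' (else) → 'L' (finally) → 'Y' (after the try/except). Output: ZUVLY

Answer: ZUVLY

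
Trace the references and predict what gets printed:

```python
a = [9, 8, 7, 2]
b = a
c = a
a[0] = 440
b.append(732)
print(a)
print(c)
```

Key concept: multiple aliases.
Step by step:
`a = [9, 8, 7, 2]` → a = [9, 8, 7, 2]
`b = a` → b = [9, 8, 7, 2] (same object as a)
`c = a` → c = [9, 8, 7, 2] (same object as a, b)
`a[0] = 440` → a = [440, 8, 7, 2] (same object as b, c); b = [440, 8, 7, 2] (same object as a, c); c = [440, 8, 7, 2] (same object as a, b)
`b.append(732)` → a = [440, 8, 7, 2, 732] (same object as b, c); b = [440, 8, 7, 2, 732] (same object as a, c); c = [440, 8, 7, 2, 732] (same object as a, b)
`print(a)` → prints [440, 8, 7, 2, 732]
`print(c)` → prints [440, 8, 7, 2, 732]

Answer:
[440, 8, 7, 2, 732]
[440, 8, 7, 2, 732]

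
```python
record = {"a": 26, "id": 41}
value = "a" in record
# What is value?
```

Trace:
`record = {"a": 26, "id": 41}` → record = {'a': 26, 'id': 41}
`value = "a" in record` → value = True
So value = True

Answer: True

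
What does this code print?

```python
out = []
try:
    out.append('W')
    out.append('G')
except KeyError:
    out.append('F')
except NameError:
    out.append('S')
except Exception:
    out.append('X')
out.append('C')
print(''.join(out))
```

Execution trace: 'W' (try body) → 'G' (try body, no exception) → 'C' (after the try/except). Output: WGC

Answer: WGC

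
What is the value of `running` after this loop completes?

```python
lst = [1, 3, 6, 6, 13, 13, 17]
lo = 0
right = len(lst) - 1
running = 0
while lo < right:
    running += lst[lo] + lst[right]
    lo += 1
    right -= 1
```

Sum of pairs from ends
`running` takes the values: 0 → 18 → 34 → 53

Answer: 53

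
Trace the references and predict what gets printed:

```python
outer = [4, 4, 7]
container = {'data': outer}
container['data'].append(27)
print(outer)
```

Key concept: dict holds reference to list.
Step by step:
`outer = [4, 4, 7]` → outer = [4, 4, 7]
`container = {'data': outer}` → container = {'data': [4, 4, 7]}
`container['data'].append(27)` → outer = [4, 4, 7, 27]; container = {'data': [4, 4, 7, 27]}
`print(outer)` → prints [4, 4, 7, 27]

Answer: [4, 4, 7, 27]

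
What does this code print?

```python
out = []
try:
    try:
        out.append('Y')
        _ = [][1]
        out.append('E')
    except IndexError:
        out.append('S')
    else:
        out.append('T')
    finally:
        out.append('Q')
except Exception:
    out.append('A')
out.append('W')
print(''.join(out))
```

Execution trace: 'Y' (inner try body) → 'S' (inner except IndexError) → 'Q' (inner finally) → 'W' (after the try/except). Output: YSQW

Answer: YSQW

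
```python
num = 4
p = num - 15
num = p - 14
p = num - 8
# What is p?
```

Trace:
`num = 4` → num = 4
`p = num - 15` → p = -11
`num = p - 14` → num = -25
`p = num - 8` → p = -33
So p = -33

Answer: -33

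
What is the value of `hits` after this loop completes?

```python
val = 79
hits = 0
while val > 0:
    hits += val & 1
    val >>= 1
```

Count set bits in 79 (binary: 0b1001111)
`hits` takes the values: 0 → 1 → 2 → 3 → 4 → 5

Answer: 5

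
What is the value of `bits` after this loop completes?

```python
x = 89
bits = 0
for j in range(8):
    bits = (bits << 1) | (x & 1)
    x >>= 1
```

Reverse lowest 8 bits of 89
`bits` takes the values: 0 → 1 → 2 → 4 → 9 → 19 → 38 → 77 → 154

Answer: 154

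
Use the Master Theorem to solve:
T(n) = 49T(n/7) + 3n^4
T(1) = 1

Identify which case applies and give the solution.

a=49, b=7, f(n)=3n^4. log_7(49) = 2. Since c=4 > 2 and the regularity condition holds (49(n/7)^4 = (49/7^4)n^4 with 49/7^4 < 1), Case 3 applies: T(n) = Θ(f(n)) = O(n^4).

Answer: O(n^4) - Case 3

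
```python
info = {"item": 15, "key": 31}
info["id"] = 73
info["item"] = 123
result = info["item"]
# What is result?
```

Trace:
`info = {"item": 15, "key": 31}` → info = {'item': 15, 'key': 31}
`info["id"] = 73` → info = {'item': 15, 'key': 31, 'id': 73}
`info["item"] = 123` → info = {'item': 123, 'key': 31, 'id': 73}
`result = info["item"]` → result = 123
So result = 123

Answer: 123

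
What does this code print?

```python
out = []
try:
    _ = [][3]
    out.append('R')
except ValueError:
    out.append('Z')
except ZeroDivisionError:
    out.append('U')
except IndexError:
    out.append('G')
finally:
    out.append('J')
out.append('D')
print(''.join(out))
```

Execution trace: 'G' (except IndexError) → 'J' (finally) → 'D' (after the try/except). Output: GJD

Answer: GJD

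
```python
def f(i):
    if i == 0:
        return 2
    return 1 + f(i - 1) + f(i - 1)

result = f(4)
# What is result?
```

f(i) = 1 + 2·f(i-1), f(0)=2. Closed form: (2+1)·2^4 - 1 = 47.

Answer: 47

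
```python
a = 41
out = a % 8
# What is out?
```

Trace:
`a = 41` → a = 41
`out = a % 8` → out = 1
So out = 1

Answer: 1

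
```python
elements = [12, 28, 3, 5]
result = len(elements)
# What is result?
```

Trace:
`elements = [12, 28, 3, 5]` → elements = [12, 28, 3, 5]
`result = len(elements)` → result = 4
So result = 4

Answer: 4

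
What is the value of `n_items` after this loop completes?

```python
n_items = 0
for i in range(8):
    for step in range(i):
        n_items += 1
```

Triangle number: 0+1+2+...+7
`n_items` takes the values: 0 → 1 → 2 → 3 → 4 → 5 → 6 → 7 → 8 → 9 → 10 → 11 → 12 → 13 → 14 → 15 → 16 → 17 → 18 → 19 → 20 → 21 → 22 → 23 → 24 → 25 → 26 → 27 → 28

Answer: 28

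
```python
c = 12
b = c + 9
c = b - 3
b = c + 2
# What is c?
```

Trace:
`c = 12` → c = 12
`b = c + 9` → b = 21
`c = b - 3` → c = 18
`b = c + 2` → b = 20
So c = 18

Answer: 18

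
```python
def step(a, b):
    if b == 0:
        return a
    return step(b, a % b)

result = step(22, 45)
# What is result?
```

step(22, 45) -> step(45, 22) -> step(22, 1) -> step(1, 0) -> 1

Answer: 1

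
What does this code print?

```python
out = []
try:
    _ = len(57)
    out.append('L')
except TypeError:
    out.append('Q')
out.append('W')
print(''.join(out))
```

Execution trace: 'Q' (except TypeError) → 'W' (after the try/except). Output: QW

Answer: QW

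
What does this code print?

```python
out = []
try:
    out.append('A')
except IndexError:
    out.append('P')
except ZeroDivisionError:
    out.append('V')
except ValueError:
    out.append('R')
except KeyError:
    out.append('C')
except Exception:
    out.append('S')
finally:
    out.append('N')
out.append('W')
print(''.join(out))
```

Execution trace: 'A' (try body, no exception) → 'N' (finally) → 'W' (after the try/except). Output: ANW

Answer: ANW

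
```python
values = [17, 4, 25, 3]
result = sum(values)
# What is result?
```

Trace:
`values = [17, 4, 25, 3]` → values = [17, 4, 25, 3]
`result = sum(values)` → result = 49
So result = 49

Answer: 49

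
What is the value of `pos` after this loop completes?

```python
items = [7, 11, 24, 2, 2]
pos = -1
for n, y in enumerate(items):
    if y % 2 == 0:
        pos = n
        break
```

First even number index in [7, 11, 24, 2, 2]
`pos` takes the values: -1 → 2

Answer: 2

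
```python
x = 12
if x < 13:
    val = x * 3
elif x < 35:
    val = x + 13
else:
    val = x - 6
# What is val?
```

Trace:
`x = 12` → x = 12
`if x < 13: ...` → x < 13 is True → val = 36
So val = 36

Answer: 36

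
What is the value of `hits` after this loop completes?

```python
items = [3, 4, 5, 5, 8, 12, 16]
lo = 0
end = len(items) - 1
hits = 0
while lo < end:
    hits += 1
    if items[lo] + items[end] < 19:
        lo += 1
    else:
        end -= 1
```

Steps to find pair summing to 19
`hits` takes the values: 0 → 1 → 2 → 3 → 4 → 5 → 6

Answer: 6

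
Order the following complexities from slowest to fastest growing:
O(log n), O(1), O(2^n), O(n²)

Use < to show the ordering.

Ordered by growth rate: O(1) < O(log n) < O(n²) < O(2^n)

Answer: O(1) < O(log n) < O(n²) < O(2^n)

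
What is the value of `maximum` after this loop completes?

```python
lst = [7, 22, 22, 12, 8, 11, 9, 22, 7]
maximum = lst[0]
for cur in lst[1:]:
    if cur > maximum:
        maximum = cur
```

Maximum of [7, 22, 22, 12, 8, 11, 9, 22, 7]
`maximum` takes the values: 7 → 22

Answer: 22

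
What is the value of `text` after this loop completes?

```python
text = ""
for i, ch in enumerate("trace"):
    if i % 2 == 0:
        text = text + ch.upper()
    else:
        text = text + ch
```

Uppercase even positions in 'trace'
`text` takes the values: "" → "T" → "Tr" → "TrA" → "TrAc" → "TrAcE"

Answer: "TrAcE"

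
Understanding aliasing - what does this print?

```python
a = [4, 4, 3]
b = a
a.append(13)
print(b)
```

Key concept: basic list aliasing.
Step by step:
`a = [4, 4, 3]` → a = [4, 4, 3]
`b = a` → b = [4, 4, 3] (same object as a)
`a.append(13)` → a = [4, 4, 3, 13] (same object as b); b = [4, 4, 3, 13] (same object as a)
`print(b)` → prints [4, 4, 3, 13]

Answer: [4, 4, 3, 13]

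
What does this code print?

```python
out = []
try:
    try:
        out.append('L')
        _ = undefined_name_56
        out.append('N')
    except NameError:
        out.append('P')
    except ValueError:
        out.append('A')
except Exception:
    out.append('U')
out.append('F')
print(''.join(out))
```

Execution trace: 'L' (inner try body) → 'P' (inner except NameError) → 'F' (after the try/except). Output: LPF

Answer: LPF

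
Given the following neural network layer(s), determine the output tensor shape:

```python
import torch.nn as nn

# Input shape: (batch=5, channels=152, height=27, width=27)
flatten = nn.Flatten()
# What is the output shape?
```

Input: (5, 152, 27, 27) -> Output: (5, 110808)

Answer: (5, 110808)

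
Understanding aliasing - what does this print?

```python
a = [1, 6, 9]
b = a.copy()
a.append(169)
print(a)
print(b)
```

Key concept: list.copy() creates independent copy.
Step by step:
`a = [1, 6, 9]` → a = [1, 6, 9]
`b = a.copy()` → b = [1, 6, 9]
`a.append(169)` → a = [1, 6, 9, 169]
`print(a)` → prints [1, 6, 9, 169]
`print(b)` → prints [1, 6, 9]

Answer:
[1, 6, 9, 169]
[1, 6, 9]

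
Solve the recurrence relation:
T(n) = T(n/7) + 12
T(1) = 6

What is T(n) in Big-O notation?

Each step divides n by 7 and adds 12. After log_7(n) steps we reach T(1)=6. So T(n) = 12·log_7(n) + 6 = O(log n).

Answer: O(log n)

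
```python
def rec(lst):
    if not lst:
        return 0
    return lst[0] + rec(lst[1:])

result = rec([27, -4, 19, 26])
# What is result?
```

27 + (-4) + 19 + 26 + 0 = 68

Answer: 68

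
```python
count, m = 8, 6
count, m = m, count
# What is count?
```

Trace:
`count, m = 8, 6` → count = 8; m = 6
`count, m = m, count` → count = 6; m = 8
So count = 6

Answer: 6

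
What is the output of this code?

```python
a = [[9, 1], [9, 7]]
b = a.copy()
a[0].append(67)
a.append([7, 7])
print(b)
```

Key concept: shallow copy with nested lists.
Step by step:
`a = [[9, 1], [9, 7]]` → a = [[9, 1], [9, 7]]
`b = a.copy()` → b = [[9, 1], [9, 7]]
`a[0].append(67)` → a = [[9, 1, 67], [9, 7]]; b = [[9, 1, 67], [9, 7]]
`a.append([7, 7])` → a = [[9, 1, 67], [9, 7], [7, 7]]
`print(b)` → prints [[9, 1, 67], [9, 7]]

Answer: [[9, 1, 67], [9, 7]]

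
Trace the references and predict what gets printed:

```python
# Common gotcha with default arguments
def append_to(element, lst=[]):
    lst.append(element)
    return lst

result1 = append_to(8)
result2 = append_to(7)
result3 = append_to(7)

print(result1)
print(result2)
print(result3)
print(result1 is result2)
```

Key concept: mutable default argument gotcha.
Step by step:
`result1 = append_to(8)` → result1 = [8]
`result2 = append_to(7)` → result1 = [8, 7] (same object as result2); result2 = [8, 7] (same object as result1)
`result3 = append_to(7)` → result1 = [8, 7, 7] (same object as result2, result3); result2 = [8, 7, 7] (same object as result1, result3); result3 = [8, 7, 7] (same object as result1, result2)
`print(result1)` → prints [8, 7, 7]
`print(result2)` → prints [8, 7, 7]
`print(result3)` → prints [8, 7, 7]
`print(result1 is result2)` → prints True

Answer:
[8, 7, 7]
[8, 7, 7]
[8, 7, 7]
True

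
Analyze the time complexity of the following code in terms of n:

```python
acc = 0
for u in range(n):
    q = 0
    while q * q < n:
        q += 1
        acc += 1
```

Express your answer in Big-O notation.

Each loop level contributes: n × √n. Multiplying the contributions gives O(n√n).

Answer: O(n√n)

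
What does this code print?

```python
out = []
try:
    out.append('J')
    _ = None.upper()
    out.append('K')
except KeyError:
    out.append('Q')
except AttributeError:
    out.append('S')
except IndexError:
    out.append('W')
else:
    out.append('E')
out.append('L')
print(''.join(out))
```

Execution trace: 'J' (try body) → 'S' (except AttributeError) → 'L' (after the try/except). Output: JSL

Answer: JSL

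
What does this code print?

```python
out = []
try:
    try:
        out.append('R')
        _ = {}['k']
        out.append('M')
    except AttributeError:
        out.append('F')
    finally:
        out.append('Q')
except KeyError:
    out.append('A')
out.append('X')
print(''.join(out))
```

Execution trace: 'R' (try body) → 'Q' (finally) → 'A' (outer except KeyError) → 'X' (after the try/except). Output: RQAX

Answer: RQAX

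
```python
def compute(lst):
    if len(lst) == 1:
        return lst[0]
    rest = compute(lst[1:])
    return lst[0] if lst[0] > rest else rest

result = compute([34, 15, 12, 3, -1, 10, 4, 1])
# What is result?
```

Recursive max over [34, 15, 12, 3, -1, 10, 4, 1] = 34

Answer: 34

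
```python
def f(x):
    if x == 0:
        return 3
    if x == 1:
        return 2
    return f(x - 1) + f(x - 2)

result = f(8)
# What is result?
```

Build up from base cases: f(0)=3, f(1)=2, f(2)=5, f(3)=7, f(4)=12, f(5)=19, f(6)=31, ..., f(8)=81

Answer: 81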